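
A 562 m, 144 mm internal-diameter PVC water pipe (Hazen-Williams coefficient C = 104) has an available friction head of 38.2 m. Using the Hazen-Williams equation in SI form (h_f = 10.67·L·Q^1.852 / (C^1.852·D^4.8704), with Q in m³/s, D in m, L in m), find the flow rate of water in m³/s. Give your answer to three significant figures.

Rearranging: Q = [h_f·C^1.852·D^4.8704 / (10.67·L)]^(1/1.852)
Q = [38.2·104^1.852·0.144^4.8704 / (10.67·562)]^0.540 = 0.04150 m³/s

Q ≈ 0.0415 m³/s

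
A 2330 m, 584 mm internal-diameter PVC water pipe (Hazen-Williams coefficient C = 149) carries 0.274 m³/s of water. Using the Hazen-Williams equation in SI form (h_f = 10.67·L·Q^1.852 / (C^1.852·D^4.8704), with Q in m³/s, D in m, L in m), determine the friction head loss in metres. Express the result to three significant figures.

h_f ≈ 2.93 m

h_f = 10.67·2330·0.274^1.852 / (149^1.852·0.584^4.8704) = 2.932 m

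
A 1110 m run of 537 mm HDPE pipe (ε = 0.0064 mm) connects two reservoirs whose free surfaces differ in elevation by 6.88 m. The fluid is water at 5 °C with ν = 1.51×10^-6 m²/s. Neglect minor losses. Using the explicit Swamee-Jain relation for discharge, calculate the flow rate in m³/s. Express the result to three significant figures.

Swamee-Jain (Type II): Q = -0.965·√(gD⁵h_f/L)·ln[ε/(3.7D) + √(3.17ν²L/(gD³h_f))]
√(gD⁵h_f/L) = √(9.81·0.537⁵·6.88/1110) = 0.05211
ε/(3.7D) = 3.22×10^-6; √(3.17ν²L/(gD³h_f)) = 2.77×10^-5
Q = -0.965·0.05211·ln(3.093×10^-5) = 0.5221 m³/s
Check: V = 2.31 m/s, Re = 8.20×10^5, f = 0.01226, h_f = 6.87 m ≈ 6.88 m ✓

Q ≈ 0.522 m³/s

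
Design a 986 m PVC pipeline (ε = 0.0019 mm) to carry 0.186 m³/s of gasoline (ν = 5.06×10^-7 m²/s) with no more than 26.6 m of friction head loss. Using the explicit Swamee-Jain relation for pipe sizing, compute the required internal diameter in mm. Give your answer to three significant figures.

D ≈ 260 mm

Swamee-Jain (Type III): D = 0.66·[ε^1.25·(LQ²/(gh_f))^4.75 + ν·Q^9.4·(L/(gh_f))^5.2]^0.04
LQ²/(gh_f) = 0.1307; L/(gh_f) = 3.779
Term 1 = ε^1.25·(…)^4.75 = 4.48×10^-12; Term 2 = ν·Q^9.4·(…)^5.2 = 6.91×10^-11
D = 0.66·(4.48×10^-12 + 6.91×10^-11)^0.04 = 0.2596 m = 260 mm
Check: V = 3.52 m/s, Re = 1.80×10^6, f = 0.01080, h_f = 25.8 m ≈ 26.6 m ✓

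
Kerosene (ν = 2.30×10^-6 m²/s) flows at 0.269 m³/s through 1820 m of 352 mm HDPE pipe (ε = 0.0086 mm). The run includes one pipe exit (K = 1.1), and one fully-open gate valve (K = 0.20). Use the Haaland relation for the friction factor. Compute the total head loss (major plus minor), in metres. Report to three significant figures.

V = 4Q/(πD²) = 2.764 m/s; V²/2g = 0.3895 m
Re = 4.23×10^5, ε/D = 2.44×10^-5 → f = 0.01372 (Haaland)
Major: h_f = f(L/D)·V²/2g = 0.01372·5170·0.3895 = 27.63 m
Minor: ΣK = 1.30; h_m = ΣK·V²/2g = 0.5063 m
Total H_L = 27.63 + 0.5063 = 28.14 m

H_L ≈ 28.1 m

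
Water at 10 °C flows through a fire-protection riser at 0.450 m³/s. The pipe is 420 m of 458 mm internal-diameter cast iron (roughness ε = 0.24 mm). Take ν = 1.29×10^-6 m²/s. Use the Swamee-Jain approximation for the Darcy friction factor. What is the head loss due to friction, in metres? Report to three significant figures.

V = 4Q/(πD²) = 4·0.450/(π·0.458²) = 2.731 m/s
Re = VD/ν = 2.731·0.458/1.29×10^-6 = 9.70×10^5 → turbulent
ε/D = 0.24/458 = 5.24×10^-4
Swamee-Jain: f = 0.01748
h_f = f(L/D)V²/(2g) = 0.01748·(420/0.458)·2.731²/(2·9.81) = 6.094 m

h_f ≈ 6.09 m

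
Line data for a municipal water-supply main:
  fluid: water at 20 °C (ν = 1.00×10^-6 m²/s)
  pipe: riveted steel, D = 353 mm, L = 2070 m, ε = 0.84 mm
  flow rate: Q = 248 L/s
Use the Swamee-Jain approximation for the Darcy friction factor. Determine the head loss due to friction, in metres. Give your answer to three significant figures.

h_f ≈ 47.6 m

V = 4Q/(πD²) = 4·0.248/(π·0.353²) = 2.534 m/s
Re = VD/ν = 2.534·0.353/1.00×10^-6 = 8.95×10^5 → turbulent
ε/D = 0.84/353 = 0.00238
Swamee-Jain: f = 0.02480
h_f = f(L/D)V²/(2g) = 0.02480·(2070/0.353)·2.534²/(2·9.81) = 47.60 m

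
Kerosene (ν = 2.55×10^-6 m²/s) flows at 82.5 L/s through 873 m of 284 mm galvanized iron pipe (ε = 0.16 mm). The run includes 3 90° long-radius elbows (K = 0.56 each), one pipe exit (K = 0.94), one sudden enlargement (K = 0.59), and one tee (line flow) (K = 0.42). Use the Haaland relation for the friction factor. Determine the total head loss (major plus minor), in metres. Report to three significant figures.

V = 4Q/(πD²) = 1.302 m/s; V²/2g = 0.08645 m
Re = 1.45×10^5, ε/D = 5.63×10^-4 → f = 0.01952 (Haaland)
Major: h_f = f(L/D)·V²/2g = 0.01952·3074·0.08645 = 5.186 m
Minor: ΣK = 3.63; h_m = ΣK·V²/2g = 0.3138 m
Total H_L = 5.186 + 0.3138 = 5.500 m

H_L ≈ 5.50 m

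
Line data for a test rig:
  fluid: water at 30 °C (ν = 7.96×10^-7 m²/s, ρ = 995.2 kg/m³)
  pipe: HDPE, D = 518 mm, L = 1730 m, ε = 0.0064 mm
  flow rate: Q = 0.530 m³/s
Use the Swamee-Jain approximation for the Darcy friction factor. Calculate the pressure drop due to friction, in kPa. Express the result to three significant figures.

Δp ≈ 117 kPa

V = 4Q/(πD²) = 4·0.530/(π·0.518²) = 2.515 m/s
Re = VD/ν = 2.515·0.518/7.96×10^-7 = 1.64×10^6 → turbulent
ε/D = 0.0064/518 = 1.24×10^-5
Swamee-Jain: f = 0.01111
h_f = f(L/D)V²/(2g) = 0.01111·(1730/0.518)·2.515²/(2·9.81) = 11.96 m
Δp = ρg·h_f = 995.2·9.81·11.96 = 116.7 kPa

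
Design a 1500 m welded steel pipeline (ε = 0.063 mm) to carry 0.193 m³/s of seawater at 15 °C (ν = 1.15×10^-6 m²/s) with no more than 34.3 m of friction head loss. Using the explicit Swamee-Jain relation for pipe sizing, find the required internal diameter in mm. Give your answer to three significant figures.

Swamee-Jain (Type III): D = 0.66·[ε^1.25·(LQ²/(gh_f))^4.75 + ν·Q^9.4·(L/(gh_f))^5.2]^0.04
LQ²/(gh_f) = 0.1661; L/(gh_f) = 4.458
Term 1 = ε^1.25·(…)^4.75 = 1.11×10^-9; Term 2 = ν·Q^9.4·(…)^5.2 = 5.25×10^-10
D = 0.66·(1.11×10^-9 + 5.25×10^-10)^0.04 = 0.2938 m = 294 mm
Check: V = 2.85 m/s, Re = 7.27×10^5, f = 0.01521, h_f = 32.1 m ≈ 34.3 m ✓

D ≈ 294 mm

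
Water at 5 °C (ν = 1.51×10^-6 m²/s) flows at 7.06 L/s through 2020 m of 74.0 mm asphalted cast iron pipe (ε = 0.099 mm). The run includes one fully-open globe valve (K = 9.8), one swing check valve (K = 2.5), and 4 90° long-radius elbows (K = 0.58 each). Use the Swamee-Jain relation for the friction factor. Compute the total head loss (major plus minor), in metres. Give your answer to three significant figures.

H_L ≈ 91.6 m

V = 4Q/(πD²) = 1.642 m/s; V²/2g = 0.1373 m
Re = 8.04×10^4, ε/D = 0.00134 → f = 0.02389 (Swamee-Jain)
Major: h_f = f(L/D)·V²/2g = 0.02389·27297·0.1373 = 89.57 m
Minor: ΣK = 14.6; h_m = ΣK·V²/2g = 2.008 m
Total H_L = 89.57 + 2.008 = 91.58 m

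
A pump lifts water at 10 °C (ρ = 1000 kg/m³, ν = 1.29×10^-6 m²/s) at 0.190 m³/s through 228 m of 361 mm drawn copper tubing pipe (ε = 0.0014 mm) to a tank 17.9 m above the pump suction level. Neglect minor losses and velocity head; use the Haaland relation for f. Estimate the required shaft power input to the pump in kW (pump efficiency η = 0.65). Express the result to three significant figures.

V = 4Q/(πD²) = 1.856 m/s; Re = 5.19×10^5; ε/D = 3.88×10^-6; f = 0.01302
h_f = f(L/D)V²/2g = 1.444 m
Total head H = z + h_f = 17.9 + 1.444 = 19.34 m
P_hyd = ρgQH = 1000·9.81·0.190·19.34 = 36.06 kW
P_shaft = P_hyd/η = 36.06/0.65 = 55.47 kW

P_shaft ≈ 55.5 kW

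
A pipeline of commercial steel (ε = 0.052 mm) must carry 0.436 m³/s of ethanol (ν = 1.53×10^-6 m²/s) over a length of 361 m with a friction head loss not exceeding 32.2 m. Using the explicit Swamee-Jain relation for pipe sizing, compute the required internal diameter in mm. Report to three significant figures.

Swamee-Jain (Type III): D = 0.66·[ε^1.25·(LQ²/(gh_f))^4.75 + ν·Q^9.4·(L/(gh_f))^5.2]^0.04
LQ²/(gh_f) = 0.2172; L/(gh_f) = 1.143
Term 1 = ε^1.25·(…)^4.75 = 3.13×10^-9; Term 2 = ν·Q^9.4·(…)^5.2 = 1.25×10^-9
D = 0.66·(3.13×10^-9 + 1.25×10^-9)^0.04 = 0.3056 m = 306 mm
Check: V = 5.94 m/s, Re = 1.19×10^6, f = 0.01429, h_f = 30.4 m ≈ 32.2 m ✓

D ≈ 306 mm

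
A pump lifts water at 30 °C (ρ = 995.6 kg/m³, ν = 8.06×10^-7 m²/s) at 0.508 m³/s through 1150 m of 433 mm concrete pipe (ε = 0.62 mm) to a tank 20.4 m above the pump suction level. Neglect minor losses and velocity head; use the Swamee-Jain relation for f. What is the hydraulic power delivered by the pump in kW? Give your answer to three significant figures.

V = 4Q/(πD²) = 3.450 m/s; Re = 1.85×10^6; ε/D = 0.00143; f = 0.02165
h_f = f(L/D)V²/2g = 34.89 m
Total head H = z + h_f = 20.4 + 34.89 = 55.29 m
P_hyd = ρgQH = 995.6·9.81·0.508·55.29 = 274.3 kW

P_hyd ≈ 274 kW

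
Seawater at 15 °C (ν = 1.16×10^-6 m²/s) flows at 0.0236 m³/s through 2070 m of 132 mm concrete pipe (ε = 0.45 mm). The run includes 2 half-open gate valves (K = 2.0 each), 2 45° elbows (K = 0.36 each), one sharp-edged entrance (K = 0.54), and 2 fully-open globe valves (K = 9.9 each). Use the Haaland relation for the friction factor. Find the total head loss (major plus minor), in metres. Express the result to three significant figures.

V = 4Q/(πD²) = 1.725 m/s; V²/2g = 0.1516 m
Re = 1.96×10^5, ε/D = 0.00341 → f = 0.02775 (Haaland)
Major: h_f = f(L/D)·V²/2g = 0.02775·15682·0.1516 = 65.96 m
Minor: ΣK = 25.1; h_m = ΣK·V²/2g = 3.799 m
Total H_L = 65.96 + 3.799 = 69.76 m

H_L ≈ 69.8 m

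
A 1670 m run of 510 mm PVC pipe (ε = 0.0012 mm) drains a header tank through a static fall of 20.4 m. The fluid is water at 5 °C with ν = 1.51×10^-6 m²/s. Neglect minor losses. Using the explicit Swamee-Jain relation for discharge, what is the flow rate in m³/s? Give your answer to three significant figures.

Q ≈ 0.666 m³/s

Swamee-Jain (Type II): Q = -0.965·√(gD⁵h_f/L)·ln[ε/(3.7D) + √(3.17ν²L/(gD³h_f))]
√(gD⁵h_f/L) = √(9.81·0.510⁵·20.4/1670) = 0.06430
ε/(3.7D) = 6.36×10^-7; √(3.17ν²L/(gD³h_f)) = 2.13×10^-5
Q = -0.965·0.06430·ln(2.196×10^-5) = 0.6656 m³/s
Check: V = 3.26 m/s, Re = 1.10×10^6, f = 0.01149, h_f = 20.3 m ≈ 20.4 m ✓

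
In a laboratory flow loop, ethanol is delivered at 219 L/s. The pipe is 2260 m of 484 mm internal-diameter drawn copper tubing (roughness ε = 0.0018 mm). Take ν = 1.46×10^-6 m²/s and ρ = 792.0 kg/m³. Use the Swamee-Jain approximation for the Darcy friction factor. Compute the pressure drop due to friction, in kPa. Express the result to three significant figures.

Δp ≈ 35.9 kPa

V = 4Q/(πD²) = 4·0.219/(π·0.484²) = 1.190 m/s
Re = VD/ν = 1.190·0.484/1.46×10^-6 = 3.95×10^5 → turbulent
ε/D = 0.0018/484 = 3.72×10^-6
Swamee-Jain: f = 0.01372
h_f = f(L/D)V²/(2g) = 0.01372·(2260/0.484)·1.190²/(2·9.81) = 4.625 m
Δp = ρg·h_f = 792.0·9.81·4.625 = 35.93 kPa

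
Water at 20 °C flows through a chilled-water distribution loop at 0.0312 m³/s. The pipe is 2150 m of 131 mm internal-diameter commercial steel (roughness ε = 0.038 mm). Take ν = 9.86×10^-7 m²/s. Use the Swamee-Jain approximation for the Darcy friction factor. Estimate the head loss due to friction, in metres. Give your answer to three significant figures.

h_f ≈ 76.0 m

V = 4Q/(πD²) = 4·0.0312/(π·0.131²) = 2.315 m/s
Re = VD/ν = 2.315·0.131/9.86×10^-7 = 3.08×10^5 → turbulent
ε/D = 0.038/131 = 2.90×10^-4
Swamee-Jain: f = 0.01695
h_f = f(L/D)V²/(2g) = 0.01695·(2150/0.131)·2.315²/(2·9.81) = 75.98 m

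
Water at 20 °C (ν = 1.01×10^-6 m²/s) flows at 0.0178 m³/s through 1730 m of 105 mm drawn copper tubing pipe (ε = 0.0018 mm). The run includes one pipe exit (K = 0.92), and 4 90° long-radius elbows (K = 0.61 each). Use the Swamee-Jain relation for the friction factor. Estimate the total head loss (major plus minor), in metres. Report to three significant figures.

H_L ≈ 55.7 m

V = 4Q/(πD²) = 2.056 m/s; V²/2g = 0.2154 m
Re = 2.14×10^5, ε/D = 1.71×10^-5 → f = 0.01550 (Swamee-Jain)
Major: h_f = f(L/D)·V²/2g = 0.01550·16476·0.2154 = 54.99 m
Minor: ΣK = 3.36; h_m = ΣK·V²/2g = 0.7237 m
Total H_L = 54.99 + 0.7237 = 55.72 m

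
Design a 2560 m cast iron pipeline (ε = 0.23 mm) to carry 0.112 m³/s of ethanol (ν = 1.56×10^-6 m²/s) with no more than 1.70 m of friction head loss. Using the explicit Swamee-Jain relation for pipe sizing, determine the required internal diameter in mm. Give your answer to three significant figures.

D ≈ 502 mm

Swamee-Jain (Type III): D = 0.66·[ε^1.25·(LQ²/(gh_f))^4.75 + ν·Q^9.4·(L/(gh_f))^5.2]^0.04
LQ²/(gh_f) = 1.926; L/(gh_f) = 153.5
Term 1 = ε^1.25·(…)^4.75 = 6.37×10^-4; Term 2 = ν·Q^9.4·(…)^5.2 = 4.20×10^-4
D = 0.66·(6.37×10^-4 + 4.20×10^-4)^0.04 = 0.5018 m = 502 mm
Check: V = 0.566 m/s, Re = 1.82×10^5, f = 0.01888, h_f = 1.57 m ≈ 1.70 m ✓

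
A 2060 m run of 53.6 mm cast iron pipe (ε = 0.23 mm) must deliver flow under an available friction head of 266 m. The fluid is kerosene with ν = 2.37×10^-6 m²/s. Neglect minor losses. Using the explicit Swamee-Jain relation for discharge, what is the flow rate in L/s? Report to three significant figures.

Swamee-Jain (Type II): Q = -0.965·√(gD⁵h_f/L)·ln[ε/(3.7D) + √(3.17ν²L/(gD³h_f))]
√(gD⁵h_f/L) = √(9.81·0.0536⁵·266/2060) = 7.486×10^-4
ε/(3.7D) = 0.00116; √(3.17ν²L/(gD³h_f)) = 3.02×10^-4
Q = -0.965·7.486×10^-4·ln(0.001462) = 0.004716 m³/s
Check: V = 2.09 m/s, Re = 4.73×10^4, f = 0.03145, h_f = 269 m ≈ 266 m ✓

Q ≈ 4.72 L/s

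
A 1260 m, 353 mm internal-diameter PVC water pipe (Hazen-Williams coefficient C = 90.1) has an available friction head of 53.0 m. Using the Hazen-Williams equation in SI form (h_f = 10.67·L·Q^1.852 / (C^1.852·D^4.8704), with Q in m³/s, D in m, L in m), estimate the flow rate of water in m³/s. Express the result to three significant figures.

Rearranging: Q = [h_f·C^1.852·D^4.8704 / (10.67·L)]^(1/1.852)
Q = [53.0·90.1^1.852·0.353^4.8704 / (10.67·1260)]^0.540 = 0.2933 m³/s

Q ≈ 0.293 m³/s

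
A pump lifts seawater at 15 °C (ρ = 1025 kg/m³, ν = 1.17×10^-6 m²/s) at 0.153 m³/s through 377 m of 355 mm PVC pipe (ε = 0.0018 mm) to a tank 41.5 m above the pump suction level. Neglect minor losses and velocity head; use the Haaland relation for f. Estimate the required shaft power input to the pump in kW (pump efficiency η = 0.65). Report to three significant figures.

V = 4Q/(πD²) = 1.546 m/s; Re = 4.69×10^5; ε/D = 5.07×10^-6; f = 0.01327
h_f = f(L/D)V²/2g = 1.716 m
Total head H = z + h_f = 41.5 + 1.716 = 43.22 m
P_hyd = ρgQH = 1025·9.81·0.153·43.22 = 66.49 kW
P_shaft = P_hyd/η = 66.49/0.65 = 102.3 kW

P_shaft ≈ 102 kW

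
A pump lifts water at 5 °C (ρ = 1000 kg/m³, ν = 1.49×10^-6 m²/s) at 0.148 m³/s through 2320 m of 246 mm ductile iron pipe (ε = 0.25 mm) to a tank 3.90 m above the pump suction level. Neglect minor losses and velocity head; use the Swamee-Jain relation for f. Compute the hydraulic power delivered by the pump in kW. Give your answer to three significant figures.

V = 4Q/(πD²) = 3.114 m/s; Re = 5.14×10^5; ε/D = 0.00102; f = 0.02041
h_f = f(L/D)V²/2g = 95.12 m
Total head H = z + h_f = 3.90 + 95.12 = 99.02 m
P_hyd = ρgQH = 1000·9.81·0.148·99.02 = 143.8 kW

P_hyd ≈ 144 kW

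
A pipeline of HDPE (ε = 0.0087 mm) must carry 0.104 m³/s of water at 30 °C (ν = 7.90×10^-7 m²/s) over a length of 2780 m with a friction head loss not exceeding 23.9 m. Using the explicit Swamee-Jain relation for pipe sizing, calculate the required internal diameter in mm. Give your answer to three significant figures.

D ≈ 270 mm

Swamee-Jain (Type III): D = 0.66·[ε^1.25·(LQ²/(gh_f))^4.75 + ν·Q^9.4·(L/(gh_f))^5.2]^0.04
LQ²/(gh_f) = 0.1282; L/(gh_f) = 11.86
Term 1 = ε^1.25·(…)^4.75 = 2.74×10^-11; Term 2 = ν·Q^9.4·(…)^5.2 = 1.75×10^-10
D = 0.66·(2.74×10^-11 + 1.75×10^-10)^0.04 = 0.2703 m = 270 mm
Check: V = 1.81 m/s, Re = 6.20×10^5, f = 0.01316, h_f = 22.7 m ≈ 23.9 m ✓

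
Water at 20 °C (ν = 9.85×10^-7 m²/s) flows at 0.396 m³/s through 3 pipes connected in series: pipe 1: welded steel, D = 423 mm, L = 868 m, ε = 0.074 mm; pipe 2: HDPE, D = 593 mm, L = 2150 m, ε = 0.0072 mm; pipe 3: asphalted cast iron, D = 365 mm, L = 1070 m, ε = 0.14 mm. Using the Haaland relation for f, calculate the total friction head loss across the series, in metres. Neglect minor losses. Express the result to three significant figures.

Pipe 1: V = 2.818 m/s, Re = 1.21×10^6, ε/D = 1.75×10^-4, f = 0.01417, h_1 = f(L/D)V²/2g = 11.77 m
Pipe 2: V = 1.434 m/s, Re = 8.63×10^5, ε/D = 1.21×10^-5, f = 0.01208, h_2 = f(L/D)V²/2g = 4.589 m
Pipe 3: V = 3.785 m/s, Re = 1.40×10^6, ε/D = 3.84×10^-4, f = 0.01617, h_3 = f(L/D)V²/2g = 34.60 m
Series → Q common, losses add: H = Σh = 50.95 m

H ≈ 51.0 m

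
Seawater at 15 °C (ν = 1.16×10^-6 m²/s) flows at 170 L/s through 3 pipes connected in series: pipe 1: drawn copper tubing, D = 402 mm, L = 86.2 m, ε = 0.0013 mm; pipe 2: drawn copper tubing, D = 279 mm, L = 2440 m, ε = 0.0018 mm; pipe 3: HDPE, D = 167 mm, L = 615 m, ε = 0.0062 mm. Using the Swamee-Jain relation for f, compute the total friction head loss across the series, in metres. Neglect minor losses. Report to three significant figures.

Pipe 1: V = 1.339 m/s, Re = 4.64×10^5, ε/D = 3.23×10^-6, f = 0.01332, h_1 = f(L/D)V²/2g = 0.2611 m
Pipe 2: V = 2.781 m/s, Re = 6.69×10^5, ε/D = 6.45×10^-6, f = 0.01256, h_2 = f(L/D)V²/2g = 43.29 m
Pipe 3: V = 7.761 m/s, Re = 1.12×10^6, ε/D = 3.71×10^-5, f = 0.01228, h_3 = f(L/D)V²/2g = 138.8 m
Series → Q common, losses add: H = Σh = 182.4 m

H ≈ 182 m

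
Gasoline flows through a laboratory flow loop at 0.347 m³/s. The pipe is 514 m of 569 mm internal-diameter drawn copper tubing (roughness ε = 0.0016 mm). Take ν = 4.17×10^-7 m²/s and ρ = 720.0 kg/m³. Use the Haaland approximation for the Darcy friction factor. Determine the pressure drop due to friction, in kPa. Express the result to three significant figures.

V = 4Q/(πD²) = 4·0.347/(π·0.569²) = 1.365 m/s
Re = VD/ν = 1.365·0.569/4.17×10^-7 = 1.86×10^6 → turbulent
ε/D = 0.0016/569 = 2.81×10^-6
Haaland: f = 0.01054
h_f = f(L/D)V²/(2g) = 0.01054·(514/0.569)·1.365²/(2·9.81) = 0.9033 m
Δp = ρg·h_f = 720.0·9.81·0.9033 = 6.380 kPa

Δp ≈ 6.38 kPa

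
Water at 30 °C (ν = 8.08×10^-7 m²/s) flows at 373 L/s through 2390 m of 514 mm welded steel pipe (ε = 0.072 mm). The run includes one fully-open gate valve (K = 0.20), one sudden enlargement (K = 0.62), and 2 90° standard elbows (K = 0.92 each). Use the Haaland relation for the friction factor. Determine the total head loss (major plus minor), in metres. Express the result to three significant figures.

V = 4Q/(πD²) = 1.798 m/s; V²/2g = 0.1647 m
Re = 1.14×10^6, ε/D = 1.40×10^-4 → f = 0.01376 (Haaland)
Major: h_f = f(L/D)·V²/2g = 0.01376·4650·0.1647 = 10.54 m
Minor: ΣK = 2.66; h_m = ΣK·V²/2g = 0.4381 m
Total H_L = 10.54 + 0.4381 = 10.98 m

H_L ≈ 11.0 m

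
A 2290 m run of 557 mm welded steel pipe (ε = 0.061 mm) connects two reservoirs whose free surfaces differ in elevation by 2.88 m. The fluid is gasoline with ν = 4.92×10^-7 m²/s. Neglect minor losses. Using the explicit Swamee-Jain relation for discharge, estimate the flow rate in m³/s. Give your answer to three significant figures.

Swamee-Jain (Type II): Q = -0.965·√(gD⁵h_f/L)·ln[ε/(3.7D) + √(3.17ν²L/(gD³h_f))]
√(gD⁵h_f/L) = √(9.81·0.557⁵·2.88/2290) = 0.02572
ε/(3.7D) = 2.96×10^-5; √(3.17ν²L/(gD³h_f)) = 1.90×10^-5
Q = -0.965·0.02572·ln(4.857×10^-5) = 0.2465 m³/s
Check: V = 1.01 m/s, Re = 1.15×10^6, f = 0.01350, h_f = 2.90 m ≈ 2.88 m ✓

Q ≈ 0.247 m³/s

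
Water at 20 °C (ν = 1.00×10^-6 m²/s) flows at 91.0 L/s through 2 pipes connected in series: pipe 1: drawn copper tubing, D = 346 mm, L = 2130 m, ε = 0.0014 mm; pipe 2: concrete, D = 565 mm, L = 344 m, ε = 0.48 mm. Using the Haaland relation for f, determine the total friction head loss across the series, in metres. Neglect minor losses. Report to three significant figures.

Pipe 1: V = 0.9678 m/s, Re = 3.35×10^5, ε/D = 4.05×10^-6, f = 0.01409, h_1 = f(L/D)V²/2g = 4.140 m
Pipe 2: V = 0.3630 m/s, Re = 2.05×10^5, ε/D = 8.50×10^-4, f = 0.02026, h_2 = f(L/D)V²/2g = 0.08282 m
Series → Q common, losses add: H = Σh = 4.223 m

H ≈ 4.22 m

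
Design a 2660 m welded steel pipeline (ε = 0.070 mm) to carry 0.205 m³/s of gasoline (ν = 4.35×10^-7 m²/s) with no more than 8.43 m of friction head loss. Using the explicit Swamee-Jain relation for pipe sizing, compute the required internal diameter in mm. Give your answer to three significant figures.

Swamee-Jain (Type III): D = 0.66·[ε^1.25·(LQ²/(gh_f))^4.75 + ν·Q^9.4·(L/(gh_f))^5.2]^0.04
LQ²/(gh_f) = 1.352; L/(gh_f) = 32.17
Term 1 = ε^1.25·(…)^4.75 = 2.68×10^-5; Term 2 = ν·Q^9.4·(…)^5.2 = 1.02×10^-5
D = 0.66·(2.68×10^-5 + 1.02×10^-5)^0.04 = 0.4388 m = 439 mm
Check: V = 1.36 m/s, Re = 1.37×10^6, f = 0.01404, h_f = 7.97 m ≈ 8.43 m ✓

D ≈ 439 mm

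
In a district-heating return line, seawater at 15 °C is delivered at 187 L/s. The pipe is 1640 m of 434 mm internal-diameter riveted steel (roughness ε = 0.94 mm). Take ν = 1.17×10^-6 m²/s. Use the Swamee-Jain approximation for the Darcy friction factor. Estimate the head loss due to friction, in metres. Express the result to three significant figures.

V = 4Q/(πD²) = 4·0.187/(π·0.434²) = 1.264 m/s
Re = VD/ν = 1.264·0.434/1.17×10^-6 = 4.69×10^5 → turbulent
ε/D = 0.94/434 = 0.00217
Swamee-Jain: f = 0.02441
h_f = f(L/D)V²/(2g) = 0.02441·(1640/0.434)·1.264²/(2·9.81) = 7.512 m

h_f ≈ 7.51 m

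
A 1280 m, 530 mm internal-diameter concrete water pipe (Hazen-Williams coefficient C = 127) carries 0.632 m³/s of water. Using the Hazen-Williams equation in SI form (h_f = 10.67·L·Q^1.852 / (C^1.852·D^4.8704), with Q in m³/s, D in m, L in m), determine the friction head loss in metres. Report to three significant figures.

h_f = 10.67·1280·0.632^1.852 / (127^1.852·0.530^4.8704) = 16.33 m

h_f ≈ 16.3 m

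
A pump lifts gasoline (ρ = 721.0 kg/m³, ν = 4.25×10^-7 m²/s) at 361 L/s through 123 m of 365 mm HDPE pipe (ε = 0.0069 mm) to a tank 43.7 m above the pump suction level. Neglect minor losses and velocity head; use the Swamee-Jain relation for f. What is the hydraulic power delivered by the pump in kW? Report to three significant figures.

V = 4Q/(πD²) = 3.450 m/s; Re = 2.96×10^6; ε/D = 1.89×10^-5; f = 0.01057
h_f = f(L/D)V²/2g = 2.161 m
Total head H = z + h_f = 43.7 + 2.161 = 45.86 m
P_hyd = ρgQH = 721.0·9.81·0.361·45.86 = 117.1 kW

P_hyd ≈ 117 kW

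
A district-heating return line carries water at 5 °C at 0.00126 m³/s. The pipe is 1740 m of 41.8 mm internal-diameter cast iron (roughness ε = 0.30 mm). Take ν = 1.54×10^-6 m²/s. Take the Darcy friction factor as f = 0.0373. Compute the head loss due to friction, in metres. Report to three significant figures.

h_f ≈ 66.7 m

V = 4Q/(πD²) = 4·0.00126/(π·0.0418²) = 0.9182 m/s
h_f = f(L/D)V²/(2g) = 0.03730·(1740/0.0418)·0.9182²/(2·9.81) = 66.72 m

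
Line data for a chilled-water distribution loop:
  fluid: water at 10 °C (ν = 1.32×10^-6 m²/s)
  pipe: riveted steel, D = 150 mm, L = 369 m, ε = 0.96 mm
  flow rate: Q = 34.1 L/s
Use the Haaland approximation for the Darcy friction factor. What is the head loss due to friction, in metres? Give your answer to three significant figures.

h_f ≈ 15.5 m

V = 4Q/(πD²) = 4·0.0341/(π·0.150²) = 1.930 m/s
Re = VD/ν = 1.930·0.150/1.32×10^-6 = 2.19×10^5 → turbulent
ε/D = 0.96/150 = 0.00640
Haaland: f = 0.03317
h_f = f(L/D)V²/(2g) = 0.03317·(369/0.150)·1.930²/(2·9.81) = 15.49 m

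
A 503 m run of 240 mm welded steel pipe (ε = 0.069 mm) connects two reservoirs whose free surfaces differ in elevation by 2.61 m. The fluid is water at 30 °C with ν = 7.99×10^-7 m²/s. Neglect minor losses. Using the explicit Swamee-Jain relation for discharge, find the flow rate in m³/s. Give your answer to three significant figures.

Q ≈ 0.0549 m³/s

Swamee-Jain (Type II): Q = -0.965·√(gD⁵h_f/L)·ln[ε/(3.7D) + √(3.17ν²L/(gD³h_f))]
√(gD⁵h_f/L) = √(9.81·0.240⁵·2.61/503) = 0.006366
ε/(3.7D) = 7.77×10^-5; √(3.17ν²L/(gD³h_f)) = 5.36×10^-5
Q = -0.965·0.006366·ln(1.313×10^-4) = 0.05491 m³/s
Check: V = 1.21 m/s, Re = 3.65×10^5, f = 0.01668, h_f = 2.62 m ≈ 2.61 m ✓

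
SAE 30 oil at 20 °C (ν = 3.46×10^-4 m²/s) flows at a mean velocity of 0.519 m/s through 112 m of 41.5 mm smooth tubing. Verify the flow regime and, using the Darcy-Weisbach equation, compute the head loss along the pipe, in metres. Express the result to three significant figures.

h_f ≈ 38.1 m

Re = VD/ν = 0.519·0.04150/3.46×10^-4 = 62.3 → laminar (Re < 2300)
f = 64/Re = 1.028
h_f = f(L/D)V²/(2g) = 1.028·(112/0.04150)·0.519²/(2·9.81) = 38.09 m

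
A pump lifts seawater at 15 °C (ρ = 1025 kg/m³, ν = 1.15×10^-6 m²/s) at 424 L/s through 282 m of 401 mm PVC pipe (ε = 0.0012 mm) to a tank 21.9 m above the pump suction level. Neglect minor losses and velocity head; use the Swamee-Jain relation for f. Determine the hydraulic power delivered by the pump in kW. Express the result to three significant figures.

V = 4Q/(πD²) = 3.357 m/s; Re = 1.17×10^6; ε/D = 2.99×10^-6; f = 0.01139
h_f = f(L/D)V²/2g = 4.601 m
Total head H = z + h_f = 21.9 + 4.601 = 26.50 m
P_hyd = ρgQH = 1025·9.81·0.424·26.50 = 113.0 kW

P_hyd ≈ 113 kW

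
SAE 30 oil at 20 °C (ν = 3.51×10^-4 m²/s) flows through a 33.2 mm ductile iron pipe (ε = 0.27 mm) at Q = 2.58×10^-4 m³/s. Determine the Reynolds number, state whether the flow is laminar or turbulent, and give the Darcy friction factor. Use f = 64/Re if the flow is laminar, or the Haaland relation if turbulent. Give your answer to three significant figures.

Re ≈ 28.2; laminar; f = 64/Re ≈ 2.27

V = 4Q/(πD²) = 0.2980 m/s
Re = VD/ν = 0.2980·0.0332/3.51×10^-4 = 28.2
Re < 2300 → laminar → f = 64/Re = 2.270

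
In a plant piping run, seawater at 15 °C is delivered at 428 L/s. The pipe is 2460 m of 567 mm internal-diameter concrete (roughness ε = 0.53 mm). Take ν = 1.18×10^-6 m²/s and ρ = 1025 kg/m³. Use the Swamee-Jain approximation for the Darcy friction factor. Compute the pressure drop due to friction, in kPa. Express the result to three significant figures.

V = 4Q/(πD²) = 4·0.428/(π·0.567²) = 1.695 m/s
Re = VD/ν = 1.695·0.567/1.18×10^-6 = 8.14×10^5 → turbulent
ε/D = 0.53/567 = 9.35×10^-4
Swamee-Jain: f = 0.01981
h_f = f(L/D)V²/(2g) = 0.01981·(2460/0.567)·1.695²/(2·9.81) = 12.59 m
Δp = ρg·h_f = 1025·9.81·12.59 = 126.5 kPa

Δp ≈ 127 kPa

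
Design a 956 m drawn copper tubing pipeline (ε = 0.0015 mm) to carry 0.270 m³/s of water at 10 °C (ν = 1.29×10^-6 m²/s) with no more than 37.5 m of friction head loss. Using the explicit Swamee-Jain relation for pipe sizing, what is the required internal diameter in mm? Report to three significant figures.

D ≈ 286 mm

Swamee-Jain (Type III): D = 0.66·[ε^1.25·(LQ²/(gh_f))^4.75 + ν·Q^9.4·(L/(gh_f))^5.2]^0.04
LQ²/(gh_f) = 0.1894; L/(gh_f) = 2.599
Term 1 = ε^1.25·(…)^4.75 = 1.94×10^-11; Term 2 = ν·Q^9.4·(…)^5.2 = 8.36×10^-10
D = 0.66·(1.94×10^-11 + 8.36×10^-10)^0.04 = 0.2863 m = 286 mm
Check: V = 4.19 m/s, Re = 9.31×10^5, f = 0.01187, h_f = 35.5 m ≈ 37.5 m ✓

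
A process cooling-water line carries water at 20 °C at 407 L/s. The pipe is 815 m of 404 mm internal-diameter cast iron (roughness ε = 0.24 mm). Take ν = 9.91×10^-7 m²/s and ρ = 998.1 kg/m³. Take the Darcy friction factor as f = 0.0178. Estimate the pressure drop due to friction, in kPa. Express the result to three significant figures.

Δp ≈ 181 kPa

V = 4Q/(πD²) = 4·0.407/(π·0.404²) = 3.175 m/s
h_f = f(L/D)V²/(2g) = 0.01780·(815/0.404)·3.175²/(2·9.81) = 18.45 m
Δp = ρg·h_f = 998.1·9.81·18.45 = 180.6 kPa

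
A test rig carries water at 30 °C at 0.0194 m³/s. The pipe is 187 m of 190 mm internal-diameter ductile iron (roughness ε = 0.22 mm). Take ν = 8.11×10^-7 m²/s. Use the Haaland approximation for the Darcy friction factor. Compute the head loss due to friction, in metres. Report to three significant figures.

V = 4Q/(πD²) = 4·0.0194/(π·0.190²) = 0.6842 m/s
Re = VD/ν = 0.6842·0.190/8.11×10^-7 = 1.60×10^5 → turbulent
ε/D = 0.22/190 = 0.00116
Haaland: f = 0.02178
h_f = f(L/D)V²/(2g) = 0.02178·(187/0.190)·0.6842²/(2·9.81) = 0.5114 m

h_f ≈ 0.511 m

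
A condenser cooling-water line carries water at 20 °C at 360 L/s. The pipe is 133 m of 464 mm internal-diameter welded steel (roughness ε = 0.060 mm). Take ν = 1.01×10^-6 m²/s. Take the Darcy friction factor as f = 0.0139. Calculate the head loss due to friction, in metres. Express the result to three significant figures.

V = 4Q/(πD²) = 4·0.360/(π·0.464²) = 2.129 m/s
h_f = f(L/D)V²/(2g) = 0.01390·(133/0.464)·2.129²/(2·9.81) = 0.9205 m

h_f ≈ 0.920 m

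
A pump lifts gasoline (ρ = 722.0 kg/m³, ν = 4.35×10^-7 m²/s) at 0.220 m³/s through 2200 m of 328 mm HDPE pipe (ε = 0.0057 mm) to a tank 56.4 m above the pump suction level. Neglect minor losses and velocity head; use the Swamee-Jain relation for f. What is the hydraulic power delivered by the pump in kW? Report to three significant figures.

V = 4Q/(πD²) = 2.604 m/s; Re = 1.96×10^6; ε/D = 1.74×10^-5; f = 0.01101
h_f = f(L/D)V²/2g = 25.51 m
Total head H = z + h_f = 56.4 + 25.51 = 81.91 m
P_hyd = ρgQH = 722.0·9.81·0.220·81.91 = 127.6 kW

P_hyd ≈ 128 kW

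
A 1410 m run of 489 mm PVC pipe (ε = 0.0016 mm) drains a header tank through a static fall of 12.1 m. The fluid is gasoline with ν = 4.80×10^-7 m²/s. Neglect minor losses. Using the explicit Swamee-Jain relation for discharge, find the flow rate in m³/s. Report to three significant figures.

Q ≈ 0.541 m³/s

Swamee-Jain (Type II): Q = -0.965·√(gD⁵h_f/L)·ln[ε/(3.7D) + √(3.17ν²L/(gD³h_f))]
√(gD⁵h_f/L) = √(9.81·0.489⁵·12.1/1410) = 0.04852
ε/(3.7D) = 8.84×10^-7; √(3.17ν²L/(gD³h_f)) = 8.61×10^-6
Q = -0.965·0.04852·ln(9.498×10^-6) = 0.5414 m³/s
Check: V = 2.88 m/s, Re = 2.94×10^6, f = 0.009920, h_f = 12.1 m ≈ 12.1 m ✓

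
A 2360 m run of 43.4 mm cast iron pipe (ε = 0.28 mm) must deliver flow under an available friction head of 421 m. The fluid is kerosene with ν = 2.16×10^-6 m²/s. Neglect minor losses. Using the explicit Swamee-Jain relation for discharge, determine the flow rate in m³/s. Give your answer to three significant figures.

Swamee-Jain (Type II): Q = -0.965·√(gD⁵h_f/L)·ln[ε/(3.7D) + √(3.17ν²L/(gD³h_f))]
√(gD⁵h_f/L) = √(9.81·0.0434⁵·421/2360) = 5.191×10^-4
ε/(3.7D) = 0.00174; √(3.17ν²L/(gD³h_f)) = 3.22×10^-4
Q = -0.965·5.191×10^-4·ln(0.002065) = 0.003097 m³/s
Check: V = 2.09 m/s, Re = 4.21×10^4, f = 0.03508, h_f = 426 m ≈ 421 m ✓

Q ≈ 0.00310 m³/s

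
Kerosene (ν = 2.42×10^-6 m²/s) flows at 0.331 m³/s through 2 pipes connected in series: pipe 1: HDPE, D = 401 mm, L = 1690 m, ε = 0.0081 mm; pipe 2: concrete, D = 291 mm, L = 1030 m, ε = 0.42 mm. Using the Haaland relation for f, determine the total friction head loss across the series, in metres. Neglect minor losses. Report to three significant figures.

Pipe 1: V = 2.621 m/s, Re = 4.34×10^5, ε/D = 2.02×10^-5, f = 0.01361, h_1 = f(L/D)V²/2g = 20.09 m
Pipe 2: V = 4.977 m/s, Re = 5.98×10^5, ε/D = 0.00144, f = 0.02190, h_2 = f(L/D)V²/2g = 97.84 m
Series → Q common, losses add: H = Σh = 117.9 m

H ≈ 118 m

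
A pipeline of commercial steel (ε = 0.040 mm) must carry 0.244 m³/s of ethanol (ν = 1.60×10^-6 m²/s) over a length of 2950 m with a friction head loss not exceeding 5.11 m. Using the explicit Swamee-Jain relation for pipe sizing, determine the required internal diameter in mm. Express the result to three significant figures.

D ≈ 537 mm

Swamee-Jain (Type III): D = 0.66·[ε^1.25·(LQ²/(gh_f))^4.75 + ν·Q^9.4·(L/(gh_f))^5.2]^0.04
LQ²/(gh_f) = 3.504; L/(gh_f) = 58.85
Term 1 = ε^1.25·(…)^4.75 = 0.00123; Term 2 = ν·Q^9.4·(…)^5.2 = 0.00445
D = 0.66·(0.00123 + 0.00445)^0.04 = 0.5367 m = 537 mm
Check: V = 1.08 m/s, Re = 3.62×10^5, f = 0.01478, h_f = 4.82 m ≈ 5.11 m ✓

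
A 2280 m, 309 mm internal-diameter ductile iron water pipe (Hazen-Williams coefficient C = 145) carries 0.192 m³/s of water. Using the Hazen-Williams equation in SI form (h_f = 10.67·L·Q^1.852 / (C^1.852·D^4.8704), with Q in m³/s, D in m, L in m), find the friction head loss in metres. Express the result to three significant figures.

h_f = 10.67·2280·0.192^1.852 / (145^1.852·0.309^4.8704) = 34.68 m

h_f ≈ 34.7 m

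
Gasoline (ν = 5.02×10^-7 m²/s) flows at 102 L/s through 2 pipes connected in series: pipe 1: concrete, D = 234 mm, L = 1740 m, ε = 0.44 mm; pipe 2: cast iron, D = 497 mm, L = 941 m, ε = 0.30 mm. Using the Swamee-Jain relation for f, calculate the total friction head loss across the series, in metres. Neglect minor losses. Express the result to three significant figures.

H ≈ 50.1 m

Pipe 1: V = 2.372 m/s, Re = 1.11×10^6, ε/D = 0.00188, f = 0.02329, h_1 = f(L/D)V²/2g = 49.65 m
Pipe 2: V = 0.5258 m/s, Re = 5.21×10^5, ε/D = 6.04×10^-4, f = 0.01836, h_2 = f(L/D)V²/2g = 0.4898 m
Series → Q common, losses add: H = Σh = 50.14 m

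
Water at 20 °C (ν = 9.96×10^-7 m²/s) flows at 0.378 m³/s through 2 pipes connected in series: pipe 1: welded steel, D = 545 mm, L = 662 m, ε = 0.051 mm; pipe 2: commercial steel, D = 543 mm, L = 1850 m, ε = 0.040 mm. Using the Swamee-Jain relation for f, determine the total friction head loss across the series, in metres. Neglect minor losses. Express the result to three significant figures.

Pipe 1: V = 1.620 m/s, Re = 8.87×10^5, ε/D = 9.36×10^-5, f = 0.01356, h_1 = f(L/D)V²/2g = 2.203 m
Pipe 2: V = 1.632 m/s, Re = 8.90×10^5, ε/D = 7.37×10^-5, f = 0.01325, h_2 = f(L/D)V²/2g = 6.130 m
Series → Q common, losses add: H = Σh = 8.333 m

H ≈ 8.33 m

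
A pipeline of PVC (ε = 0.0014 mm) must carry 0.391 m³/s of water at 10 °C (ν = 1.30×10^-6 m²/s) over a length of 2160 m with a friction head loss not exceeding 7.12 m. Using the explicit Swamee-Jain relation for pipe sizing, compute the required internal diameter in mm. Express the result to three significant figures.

Swamee-Jain (Type III): D = 0.66·[ε^1.25·(LQ²/(gh_f))^4.75 + ν·Q^9.4·(L/(gh_f))^5.2]^0.04
LQ²/(gh_f) = 4.728; L/(gh_f) = 30.92
Term 1 = ε^1.25·(…)^4.75 = 7.71×10^-5; Term 2 = ν·Q^9.4·(…)^5.2 = 0.0107
D = 0.66·(7.71×10^-5 + 0.0107)^0.04 = 0.5506 m = 551 mm
Check: V = 1.64 m/s, Re = 6.95×10^5, f = 0.01240, h_f = 6.68 m ≈ 7.12 m ✓

D ≈ 551 mm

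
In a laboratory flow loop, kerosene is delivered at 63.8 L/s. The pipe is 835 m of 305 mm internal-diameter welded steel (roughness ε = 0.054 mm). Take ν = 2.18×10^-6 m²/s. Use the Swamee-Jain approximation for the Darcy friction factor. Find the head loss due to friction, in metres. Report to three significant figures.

V = 4Q/(πD²) = 4·0.0638/(π·0.305²) = 0.8732 m/s
Re = VD/ν = 0.8732·0.305/2.18×10^-6 = 1.22×10^5 → turbulent
ε/D = 0.054/305 = 1.77×10^-4
Swamee-Jain: f = 0.01826
h_f = f(L/D)V²/(2g) = 0.01826·(835/0.305)·0.8732²/(2·9.81) = 1.943 m

h_f ≈ 1.94 m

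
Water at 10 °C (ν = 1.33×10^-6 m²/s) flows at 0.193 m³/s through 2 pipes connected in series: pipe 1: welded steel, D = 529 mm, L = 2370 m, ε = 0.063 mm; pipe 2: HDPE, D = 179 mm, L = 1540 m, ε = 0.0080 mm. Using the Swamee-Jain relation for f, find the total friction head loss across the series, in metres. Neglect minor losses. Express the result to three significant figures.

Pipe 1: V = 0.8781 m/s, Re = 3.49×10^5, ε/D = 1.19×10^-4, f = 0.01531, h_1 = f(L/D)V²/2g = 2.696 m
Pipe 2: V = 7.669 m/s, Re = 1.03×10^6, ε/D = 4.47×10^-5, f = 0.01254, h_2 = f(L/D)V²/2g = 323.5 m
Series → Q common, losses add: H = Σh = 326.2 m

H ≈ 326 m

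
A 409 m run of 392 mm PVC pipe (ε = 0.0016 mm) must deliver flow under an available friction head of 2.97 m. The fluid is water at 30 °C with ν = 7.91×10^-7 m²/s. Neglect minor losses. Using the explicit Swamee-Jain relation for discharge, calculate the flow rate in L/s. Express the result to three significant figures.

Swamee-Jain (Type II): Q = -0.965·√(gD⁵h_f/L)·ln[ε/(3.7D) + √(3.17ν²L/(gD³h_f))]
√(gD⁵h_f/L) = √(9.81·0.392⁵·2.97/409) = 0.02568
ε/(3.7D) = 1.10×10^-6; √(3.17ν²L/(gD³h_f)) = 2.15×10^-5
Q = -0.965·0.02568·ln(2.260×10^-5) = 0.2651 m³/s
Check: V = 2.20 m/s, Re = 1.09×10^6, f = 0.01155, h_f = 2.96 m ≈ 2.97 m ✓

Q ≈ 265 L/s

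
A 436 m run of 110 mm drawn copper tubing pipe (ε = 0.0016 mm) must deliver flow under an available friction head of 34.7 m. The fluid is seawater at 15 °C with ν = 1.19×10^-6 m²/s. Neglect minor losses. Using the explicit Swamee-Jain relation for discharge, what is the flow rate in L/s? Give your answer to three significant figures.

Swamee-Jain (Type II): Q = -0.965·√(gD⁵h_f/L)·ln[ε/(3.7D) + √(3.17ν²L/(gD³h_f))]
√(gD⁵h_f/L) = √(9.81·0.110⁵·34.7/436) = 0.003546
ε/(3.7D) = 3.93×10^-6; √(3.17ν²L/(gD³h_f)) = 6.57×10^-5
Q = -0.965·0.003546·ln(6.966×10^-5) = 0.03275 m³/s
Check: V = 3.45 m/s, Re = 3.19×10^5, f = 0.01439, h_f = 34.5 m ≈ 34.7 m ✓

Q ≈ 32.8 L/s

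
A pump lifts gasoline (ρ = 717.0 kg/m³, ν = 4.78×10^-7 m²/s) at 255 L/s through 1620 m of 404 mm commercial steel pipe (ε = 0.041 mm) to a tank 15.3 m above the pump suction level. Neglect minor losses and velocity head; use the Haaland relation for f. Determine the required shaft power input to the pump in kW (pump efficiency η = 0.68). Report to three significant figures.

P_shaft ≈ 67.8 kW

V = 4Q/(πD²) = 1.989 m/s; Re = 1.68×10^6; ε/D = 1.01×10^-4; f = 0.01288
h_f = f(L/D)V²/2g = 10.42 m
Total head H = z + h_f = 15.3 + 10.42 = 25.72 m
P_hyd = ρgQH = 717.0·9.81·0.255·25.72 = 46.13 kW
P_shaft = P_hyd/η = 46.13/0.68 = 67.84 kW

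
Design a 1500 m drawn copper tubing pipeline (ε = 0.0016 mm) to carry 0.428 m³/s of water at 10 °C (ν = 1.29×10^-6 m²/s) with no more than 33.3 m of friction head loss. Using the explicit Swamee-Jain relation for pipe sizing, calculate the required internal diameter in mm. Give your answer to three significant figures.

Swamee-Jain (Type III): D = 0.66·[ε^1.25·(LQ²/(gh_f))^4.75 + ν·Q^9.4·(L/(gh_f))^5.2]^0.04
LQ²/(gh_f) = 0.8411; L/(gh_f) = 4.592
Term 1 = ε^1.25·(…)^4.75 = 2.50×10^-8; Term 2 = ν·Q^9.4·(…)^5.2 = 1.23×10^-6
D = 0.66·(2.50×10^-8 + 1.23×10^-6)^0.04 = 0.3832 m = 383 mm
Check: V = 3.71 m/s, Re = 1.10×10^6, f = 0.01153, h_f = 31.7 m ≈ 33.3 m ✓

D ≈ 383 mm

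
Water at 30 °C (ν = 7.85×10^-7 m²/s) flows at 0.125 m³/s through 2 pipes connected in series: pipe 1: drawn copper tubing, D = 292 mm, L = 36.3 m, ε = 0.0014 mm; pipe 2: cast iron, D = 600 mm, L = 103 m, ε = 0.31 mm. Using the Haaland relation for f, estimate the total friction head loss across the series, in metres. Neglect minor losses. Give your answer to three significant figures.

H ≈ 0.304 m

Pipe 1: V = 1.867 m/s, Re = 6.94×10^5, ε/D = 4.79×10^-6, f = 0.01239, h_1 = f(L/D)V²/2g = 0.2736 m
Pipe 2: V = 0.4421 m/s, Re = 3.38×10^5, ε/D = 5.17×10^-4, f = 0.01804, h_2 = f(L/D)V²/2g = 0.03085 m
Series → Q common, losses add: H = Σh = 0.3045 m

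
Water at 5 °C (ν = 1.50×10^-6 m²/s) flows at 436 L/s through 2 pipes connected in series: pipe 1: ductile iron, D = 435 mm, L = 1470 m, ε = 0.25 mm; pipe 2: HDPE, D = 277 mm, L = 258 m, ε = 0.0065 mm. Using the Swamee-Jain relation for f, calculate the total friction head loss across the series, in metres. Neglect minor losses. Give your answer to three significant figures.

Pipe 1: V = 2.934 m/s, Re = 8.51×10^5, ε/D = 5.75×10^-4, f = 0.01787, h_1 = f(L/D)V²/2g = 26.49 m
Pipe 2: V = 7.235 m/s, Re = 1.34×10^6, ε/D = 2.35×10^-5, f = 0.01171, h_2 = f(L/D)V²/2g = 29.10 m
Series → Q common, losses add: H = Σh = 55.58 m

H ≈ 55.6 m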